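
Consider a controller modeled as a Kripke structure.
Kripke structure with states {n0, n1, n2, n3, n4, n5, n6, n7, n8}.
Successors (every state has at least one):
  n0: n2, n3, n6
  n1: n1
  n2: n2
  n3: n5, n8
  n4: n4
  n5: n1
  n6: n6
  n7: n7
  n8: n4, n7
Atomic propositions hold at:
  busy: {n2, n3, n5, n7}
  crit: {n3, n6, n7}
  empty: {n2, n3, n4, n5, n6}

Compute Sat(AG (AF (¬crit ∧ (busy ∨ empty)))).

Sat(¬crit) = {n0, n1, n2, n4, n5, n8}
Sat(busy ∨ empty) = {n2, n3, n4, n5, n6, n7}
Sat(¬crit ∧ (busy ∨ empty)) = {n2, n4, n5}
AF (¬crit ∧ (busy ∨ empty)): least fixpoint, start Z0 = {n2, n4, n5}, add states with every successor in Z. Already a fixed point.
Sat(AF (¬crit ∧ (busy ∨ empty))) = {n2, n4, n5}
AG (AF (¬crit ∧ (busy ∨ empty))): greatest fixpoint, start Z0 = {n2, n4, n5}, keep only states in Sat with every successor in Z. Z1 = {n2, n4}; fixed.
Sat(AG (AF (¬crit ∧ (busy ∨ empty)))) = {n2, n4}

{n2, n4}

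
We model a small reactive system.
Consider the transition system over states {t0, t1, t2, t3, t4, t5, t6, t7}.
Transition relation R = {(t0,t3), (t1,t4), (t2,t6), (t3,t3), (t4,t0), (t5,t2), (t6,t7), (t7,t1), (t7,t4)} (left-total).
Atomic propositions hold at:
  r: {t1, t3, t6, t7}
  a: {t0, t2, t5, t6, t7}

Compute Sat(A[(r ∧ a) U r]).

{t1, t3, t6, t7}

Sat(r ∧ a) = {t6, t7}
A[(r ∧ a) U r]: least fixpoint, start Z0 = Sat(r) = {t1, t3, t6, t7}, add states in Sat(r ∧ a) with every successor in Z. Already a fixed point.
Sat(A[(r ∧ a) U r]) = {t1, t3, t6, t7}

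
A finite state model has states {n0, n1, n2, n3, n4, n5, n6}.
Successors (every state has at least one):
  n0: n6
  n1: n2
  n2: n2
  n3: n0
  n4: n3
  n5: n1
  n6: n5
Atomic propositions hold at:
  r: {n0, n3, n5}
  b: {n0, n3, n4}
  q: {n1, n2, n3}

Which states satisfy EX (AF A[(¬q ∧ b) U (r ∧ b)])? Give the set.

{n3, n4}

Sat(¬q) = {n0, n4, n5, n6}
Sat(¬q ∧ b) = {n0, n4}
Sat(r ∧ b) = {n0, n3}
A[(¬q ∧ b) U (r ∧ b)]: least fixpoint, start Z0 = Sat((r ∧ b)) = {n0, n3}, add states in Sat(¬q ∧ b) with every successor in Z. Z1 = {n0, n3, n4}; fixed.
Sat(A[(¬q ∧ b) U (r ∧ b)]) = {n0, n3, n4}
AF A[(¬q ∧ b) U (r ∧ b)]: least fixpoint, start Z0 = {n0, n3, n4}, add states with every successor in Z. Already a fixed point.
Sat(AF A[(¬q ∧ b) U (r ∧ b)]) = {n0, n3, n4}
Sat(EX (AF A[(¬q ∧ b) U (r ∧ b)])) = {s : some successor in {n0, n3, n4}} = {n3, n4}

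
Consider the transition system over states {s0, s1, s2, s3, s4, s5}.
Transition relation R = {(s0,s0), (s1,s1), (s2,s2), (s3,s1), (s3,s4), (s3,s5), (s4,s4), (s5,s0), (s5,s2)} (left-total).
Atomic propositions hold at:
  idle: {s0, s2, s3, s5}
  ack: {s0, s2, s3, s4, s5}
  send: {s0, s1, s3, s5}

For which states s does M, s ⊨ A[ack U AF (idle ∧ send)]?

Sat(idle ∧ send) = {s0, s3, s5}
AF (idle ∧ send): least fixpoint, start Z0 = {s0, s3, s5}, add states with every successor in Z. Already a fixed point.
Sat(AF (idle ∧ send)) = {s0, s3, s5}
A[ack U AF (idle ∧ send)]: least fixpoint, start Z0 = Sat(AF (idle ∧ send)) = {s0, s3, s5}, add states in Sat(ack) with every successor in Z. Already a fixed point.
Sat(A[ack U AF (idle ∧ send)]) = {s0, s3, s5}

{s0, s3, s5}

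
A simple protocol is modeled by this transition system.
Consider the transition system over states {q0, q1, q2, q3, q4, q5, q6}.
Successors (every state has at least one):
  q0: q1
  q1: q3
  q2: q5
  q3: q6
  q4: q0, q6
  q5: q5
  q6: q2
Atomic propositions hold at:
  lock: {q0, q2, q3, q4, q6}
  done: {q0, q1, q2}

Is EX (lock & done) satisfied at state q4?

Sat(lock & done) = {q0, q2}
Sat(EX (lock & done)) = {s : some successor in {q0, q2}} = {q4, q6}
q4 ∈ Sat(EX (lock & done)) = {q4, q6}, so the formula holds at q4.

Yes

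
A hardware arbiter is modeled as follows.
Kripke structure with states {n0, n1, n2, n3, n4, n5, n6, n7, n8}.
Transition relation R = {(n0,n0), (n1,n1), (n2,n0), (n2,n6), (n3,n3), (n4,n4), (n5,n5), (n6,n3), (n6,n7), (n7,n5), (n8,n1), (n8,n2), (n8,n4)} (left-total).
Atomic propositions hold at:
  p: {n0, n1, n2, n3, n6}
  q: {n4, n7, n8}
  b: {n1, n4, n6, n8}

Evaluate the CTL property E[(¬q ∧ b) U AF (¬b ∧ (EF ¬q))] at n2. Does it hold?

Sat(¬q) = {n0, n1, n2, n3, n5, n6}
Sat(¬q ∧ b) = {n1, n6}
Sat(¬b) = {n0, n2, n3, n5, n7}
EF ¬q: least fixpoint, start Z0 = {n0, n1, n2, n3, n5, n6}, add states with some successor in Z. Z1 = {n0, n1, n2, n3, n5, n6, n7, n8}; fixed.
Sat(EF ¬q) = {n0, n1, n2, n3, n5, n6, n7, n8}
Sat(¬b ∧ (EF ¬q)) = {n0, n2, n3, n5, n7}
AF (¬b ∧ (EF ¬q)): least fixpoint, start Z0 = {n0, n2, n3, n5, n7}, add states with every successor in Z. Z1 = {n0, n2, n3, n5, n6, n7}; fixed.
Sat(AF (¬b ∧ (EF ¬q))) = {n0, n2, n3, n5, n6, n7}
E[(¬q ∧ b) U AF (¬b ∧ (EF ¬q))]: least fixpoint, start Z0 = Sat(AF (¬b ∧ (EF ¬q))) = {n0, n2, n3, n5, n6, n7}, add states in Sat(¬q ∧ b) with some successor in Z. Already a fixed point.
Sat(E[(¬q ∧ b) U AF (¬b ∧ (EF ¬q))]) = {n0, n2, n3, n5, n6, n7}
n2 ∈ Sat(E[(¬q ∧ b) U AF (¬b ∧ (EF ¬q))]) = {n0, n2, n3, n5, n6, n7}, so the formula holds at n2.

Yes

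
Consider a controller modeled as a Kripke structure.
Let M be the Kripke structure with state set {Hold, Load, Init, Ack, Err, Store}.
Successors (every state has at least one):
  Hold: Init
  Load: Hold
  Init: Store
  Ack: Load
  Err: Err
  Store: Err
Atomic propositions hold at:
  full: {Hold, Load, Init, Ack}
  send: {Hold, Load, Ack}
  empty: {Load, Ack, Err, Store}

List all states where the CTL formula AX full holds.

{Hold, Load, Ack}

Sat(AX full) = {s : every successor in {Hold, Load, Init, Ack}} = {Hold, Load, Ack}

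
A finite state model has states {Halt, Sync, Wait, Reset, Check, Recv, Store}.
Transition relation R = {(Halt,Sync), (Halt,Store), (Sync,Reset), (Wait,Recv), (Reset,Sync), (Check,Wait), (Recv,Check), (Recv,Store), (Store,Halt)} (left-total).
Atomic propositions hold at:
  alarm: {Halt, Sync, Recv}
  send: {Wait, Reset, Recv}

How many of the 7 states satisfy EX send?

Sat(EX send) = {s : some successor in {Wait, Reset, Recv}} = {Sync, Wait, Check}
|Sat(EX send)| = |{Sync, Wait, Check}| = 3.

3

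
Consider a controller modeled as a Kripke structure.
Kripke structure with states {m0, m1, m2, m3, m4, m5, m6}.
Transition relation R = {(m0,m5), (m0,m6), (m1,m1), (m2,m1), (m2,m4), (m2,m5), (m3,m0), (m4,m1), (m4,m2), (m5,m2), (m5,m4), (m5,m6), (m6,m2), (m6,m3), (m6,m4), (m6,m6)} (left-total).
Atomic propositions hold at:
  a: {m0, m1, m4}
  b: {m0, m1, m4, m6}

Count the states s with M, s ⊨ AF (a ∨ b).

5

Sat(a ∨ b) = {m0, m1, m4, m6}
AF (a ∨ b): least fixpoint, start Z0 = {m0, m1, m4, m6}, add states with every successor in Z. Z1 = {m0, m1, m3, m4, m6}; fixed.
Sat(AF (a ∨ b)) = {m0, m1, m3, m4, m6}
|Sat(AF (a ∨ b))| = |{m0, m1, m3, m4, m6}| = 5.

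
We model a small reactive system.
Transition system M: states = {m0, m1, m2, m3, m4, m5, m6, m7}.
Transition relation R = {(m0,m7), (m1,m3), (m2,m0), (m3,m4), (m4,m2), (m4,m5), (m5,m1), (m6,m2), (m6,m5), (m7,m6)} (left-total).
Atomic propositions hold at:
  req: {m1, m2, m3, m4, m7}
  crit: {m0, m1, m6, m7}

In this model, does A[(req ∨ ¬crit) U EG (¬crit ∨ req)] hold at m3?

Yes

Sat(¬crit) = {m2, m3, m4, m5}
Sat(req ∨ ¬crit) = {m1, m2, m3, m4, m5, m7}
Sat(¬crit ∨ req) = {m1, m2, m3, m4, m5, m7}
EG (¬crit ∨ req): greatest fixpoint, start Z0 = {m1, m2, m3, m4, m5, m7}, keep only states in Sat with some successor in Z. Z1 = {m1, m3, m4, m5}; fixed.
Sat(EG (¬crit ∨ req)) = {m1, m3, m4, m5}
A[(req ∨ ¬crit) U EG (¬crit ∨ req)]: least fixpoint, start Z0 = Sat(EG (¬crit ∨ req)) = {m1, m3, m4, m5}, add states in Sat(req ∨ ¬crit) with every successor in Z. Already a fixed point.
Sat(A[(req ∨ ¬crit) U EG (¬crit ∨ req)]) = {m1, m3, m4, m5}
m3 ∈ Sat(A[(req ∨ ¬crit) U EG (¬crit ∨ req)]) = {m1, m3, m4, m5}, so the formula holds at m3.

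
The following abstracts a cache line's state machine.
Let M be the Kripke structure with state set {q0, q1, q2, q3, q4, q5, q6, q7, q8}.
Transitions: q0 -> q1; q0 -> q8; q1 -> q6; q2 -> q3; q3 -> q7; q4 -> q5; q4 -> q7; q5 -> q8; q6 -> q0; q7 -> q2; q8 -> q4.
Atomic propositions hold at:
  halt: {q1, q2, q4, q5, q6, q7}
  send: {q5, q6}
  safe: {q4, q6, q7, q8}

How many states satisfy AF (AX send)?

Sat(AX send) = {s : every successor in {q5, q6}} = {q1}
AF (AX send): least fixpoint, start Z0 = {q1}, add states with every successor in Z. Already a fixed point.
Sat(AF (AX send)) = {q1}
|Sat(AF (AX send))| = |{q1}| = 1.

1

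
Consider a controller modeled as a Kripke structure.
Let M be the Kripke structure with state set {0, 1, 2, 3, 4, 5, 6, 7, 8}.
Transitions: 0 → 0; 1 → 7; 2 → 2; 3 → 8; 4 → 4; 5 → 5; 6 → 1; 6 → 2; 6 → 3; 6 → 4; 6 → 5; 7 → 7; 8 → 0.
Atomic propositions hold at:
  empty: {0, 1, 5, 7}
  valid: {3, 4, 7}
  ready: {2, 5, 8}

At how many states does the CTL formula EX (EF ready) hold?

EF ready: least fixpoint, start Z0 = {2, 5, 8}, add states with some successor in Z. Z1 = {2, 3, 5, 6, 8}; fixed.
Sat(EF ready) = {2, 3, 5, 6, 8}
Sat(EX (EF ready)) = {s : some successor in {2, 3, 5, 6, 8}} = {2, 3, 5, 6}
|Sat(EX (EF ready))| = |{2, 3, 5, 6}| = 4.

4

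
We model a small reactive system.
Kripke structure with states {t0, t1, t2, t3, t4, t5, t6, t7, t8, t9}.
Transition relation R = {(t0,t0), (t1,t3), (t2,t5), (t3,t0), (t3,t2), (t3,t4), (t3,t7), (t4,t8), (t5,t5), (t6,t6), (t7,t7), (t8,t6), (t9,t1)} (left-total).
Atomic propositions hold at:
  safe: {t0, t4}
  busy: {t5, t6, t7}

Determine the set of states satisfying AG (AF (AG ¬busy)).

Sat(¬busy) = {t0, t1, t2, t3, t4, t8, t9}
AG ¬busy: greatest fixpoint, start Z0 = {t0, t1, t2, t3, t4, t8, t9}, keep only states in Sat with every successor in Z. Z1 = {t0, t1, t4, t9}; Z2 = {t0, t9}; Z3 = {t0}; fixed.
Sat(AG ¬busy) = {t0}
AF (AG ¬busy): least fixpoint, start Z0 = {t0}, add states with every successor in Z. Already a fixed point.
Sat(AF (AG ¬busy)) = {t0}
AG (AF (AG ¬busy)): greatest fixpoint, start Z0 = {t0}, keep only states in Sat with every successor in Z. Already a fixed point.
Sat(AG (AF (AG ¬busy))) = {t0}

{t0}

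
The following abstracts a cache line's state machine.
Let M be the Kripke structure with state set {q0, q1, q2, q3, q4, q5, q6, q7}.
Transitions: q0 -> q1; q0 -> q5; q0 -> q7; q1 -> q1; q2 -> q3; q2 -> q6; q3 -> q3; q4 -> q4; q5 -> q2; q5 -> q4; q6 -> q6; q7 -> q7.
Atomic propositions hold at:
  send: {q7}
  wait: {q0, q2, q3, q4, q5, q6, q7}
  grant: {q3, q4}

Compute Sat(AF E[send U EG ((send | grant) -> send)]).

Sat(send | grant) = {q3, q4, q7}
Sat((send | grant) -> send) = {q0, q1, q2, q5, q6, q7}
EG ((send | grant) -> send): greatest fixpoint, start Z0 = {q0, q1, q2, q5, q6, q7}, keep only states in Sat with some successor in Z. Already a fixed point.
Sat(EG ((send | grant) -> send)) = {q0, q1, q2, q5, q6, q7}
E[send U EG ((send | grant) -> send)]: least fixpoint, start Z0 = Sat(EG ((send | grant) -> send)) = {q0, q1, q2, q5, q6, q7}, add states in Sat(send) with some successor in Z. Already a fixed point.
Sat(E[send U EG ((send | grant) -> send)]) = {q0, q1, q2, q5, q6, q7}
AF E[send U EG ((send | grant) -> send)]: least fixpoint, start Z0 = {q0, q1, q2, q5, q6, q7}, add states with every successor in Z. Already a fixed point.
Sat(AF E[send U EG ((send | grant) -> send)]) = {q0, q1, q2, q5, q6, q7}

{q0, q1, q2, q5, q6, q7}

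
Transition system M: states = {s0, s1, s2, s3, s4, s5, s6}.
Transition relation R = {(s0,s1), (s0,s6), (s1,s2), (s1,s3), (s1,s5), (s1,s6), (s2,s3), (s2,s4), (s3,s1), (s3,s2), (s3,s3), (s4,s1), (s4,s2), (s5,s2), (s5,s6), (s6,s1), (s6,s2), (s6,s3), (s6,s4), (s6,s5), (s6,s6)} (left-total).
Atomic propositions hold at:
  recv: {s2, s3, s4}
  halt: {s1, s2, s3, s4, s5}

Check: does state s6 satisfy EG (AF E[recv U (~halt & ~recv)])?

Yes

Sat(~halt) = {s0, s6}
Sat(~recv) = {s0, s1, s5, s6}
Sat(~halt & ~recv) = {s0, s6}
E[recv U (~halt & ~recv)]: least fixpoint, start Z0 = Sat((~halt & ~recv)) = {s0, s6}, add states in Sat(recv) with some successor in Z. Already a fixed point.
Sat(E[recv U (~halt & ~recv)]) = {s0, s6}
AF E[recv U (~halt & ~recv)]: least fixpoint, start Z0 = {s0, s6}, add states with every successor in Z. Already a fixed point.
Sat(AF E[recv U (~halt & ~recv)]) = {s0, s6}
EG (AF E[recv U (~halt & ~recv)]): greatest fixpoint, start Z0 = {s0, s6}, keep only states in Sat with some successor in Z. Already a fixed point.
Sat(EG (AF E[recv U (~halt & ~recv)])) = {s0, s6}
s6 ∈ Sat(EG (AF E[recv U (~halt & ~recv)])) = {s0, s6}, so the formula holds at s6.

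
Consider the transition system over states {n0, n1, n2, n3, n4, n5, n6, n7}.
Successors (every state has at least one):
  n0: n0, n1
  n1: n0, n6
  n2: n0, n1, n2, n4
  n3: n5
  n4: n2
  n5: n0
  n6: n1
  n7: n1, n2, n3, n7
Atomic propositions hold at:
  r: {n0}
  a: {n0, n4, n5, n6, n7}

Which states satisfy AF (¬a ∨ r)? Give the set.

Sat(¬a) = {n1, n2, n3}
Sat(¬a ∨ r) = {n0, n1, n2, n3}
AF (¬a ∨ r): least fixpoint, start Z0 = {n0, n1, n2, n3}, add states with every successor in Z. Z1 = {n0, n1, n2, n3, n4, n5, n6}; fixed.
Sat(AF (¬a ∨ r)) = {n0, n1, n2, n3, n4, n5, n6}

{n0, n1, n2, n3, n4, n5, n6}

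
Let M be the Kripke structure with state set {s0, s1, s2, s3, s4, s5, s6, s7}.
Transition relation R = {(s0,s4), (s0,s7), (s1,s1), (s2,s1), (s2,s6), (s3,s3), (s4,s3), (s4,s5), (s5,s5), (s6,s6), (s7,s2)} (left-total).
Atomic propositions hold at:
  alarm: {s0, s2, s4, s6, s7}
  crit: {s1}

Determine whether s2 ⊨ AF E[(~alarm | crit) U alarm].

Yes

Sat(~alarm) = {s1, s3, s5}
Sat(~alarm | crit) = {s1, s3, s5}
E[(~alarm | crit) U alarm]: least fixpoint, start Z0 = Sat(alarm) = {s0, s2, s4, s6, s7}, add states in Sat(~alarm | crit) with some successor in Z. Already a fixed point.
Sat(E[(~alarm | crit) U alarm]) = {s0, s2, s4, s6, s7}
AF E[(~alarm | crit) U alarm]: least fixpoint, start Z0 = {s0, s2, s4, s6, s7}, add states with every successor in Z. Already a fixed point.
Sat(AF E[(~alarm | crit) U alarm]) = {s0, s2, s4, s6, s7}
s2 ∈ Sat(AF E[(~alarm | crit) U alarm]) = {s0, s2, s4, s6, s7}, so the formula holds at s2.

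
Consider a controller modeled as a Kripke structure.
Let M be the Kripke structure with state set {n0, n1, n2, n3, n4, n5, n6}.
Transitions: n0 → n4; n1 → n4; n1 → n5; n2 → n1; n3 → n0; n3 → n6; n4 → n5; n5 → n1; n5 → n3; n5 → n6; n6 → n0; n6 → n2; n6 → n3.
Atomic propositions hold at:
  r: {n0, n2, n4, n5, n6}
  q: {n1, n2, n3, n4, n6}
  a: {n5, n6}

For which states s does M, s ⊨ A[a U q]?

{n1, n2, n3, n4, n5, n6}

A[a U q]: least fixpoint, start Z0 = Sat(q) = {n1, n2, n3, n4, n6}, add states in Sat(a) with every successor in Z. Z1 = {n1, n2, n3, n4, n5, n6}; fixed.
Sat(A[a U q]) = {n1, n2, n3, n4, n5, n6}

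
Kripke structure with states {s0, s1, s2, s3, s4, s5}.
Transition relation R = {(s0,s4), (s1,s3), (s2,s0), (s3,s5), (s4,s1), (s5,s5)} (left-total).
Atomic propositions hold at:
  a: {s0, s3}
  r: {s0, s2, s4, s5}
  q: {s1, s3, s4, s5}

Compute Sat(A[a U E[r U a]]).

{s0, s2, s3}

E[r U a]: least fixpoint, start Z0 = Sat(a) = {s0, s3}, add states in Sat(r) with some successor in Z. Z1 = {s0, s2, s3}; fixed.
Sat(E[r U a]) = {s0, s2, s3}
A[a U E[r U a]]: least fixpoint, start Z0 = Sat(E[r U a]) = {s0, s2, s3}, add states in Sat(a) with every successor in Z. Already a fixed point.
Sat(A[a U E[r U a]]) = {s0, s2, s3}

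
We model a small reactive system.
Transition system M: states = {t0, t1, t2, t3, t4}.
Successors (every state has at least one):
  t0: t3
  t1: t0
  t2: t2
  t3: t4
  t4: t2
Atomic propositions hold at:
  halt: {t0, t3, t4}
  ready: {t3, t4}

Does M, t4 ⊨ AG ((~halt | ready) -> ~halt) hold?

No

Sat(~halt) = {t1, t2}
Sat(~halt | ready) = {t1, t2, t3, t4}
Sat((~halt | ready) -> ~halt) = {t0, t1, t2}
AG ((~halt | ready) -> ~halt): greatest fixpoint, start Z0 = {t0, t1, t2}, keep only states in Sat with every successor in Z. Z1 = {t1, t2}; Z2 = {t2}; fixed.
Sat(AG ((~halt | ready) -> ~halt)) = {t2}
t4 ∉ Sat(AG ((~halt | ready) -> ~halt)) = {t2}, so the formula does not hold at t4.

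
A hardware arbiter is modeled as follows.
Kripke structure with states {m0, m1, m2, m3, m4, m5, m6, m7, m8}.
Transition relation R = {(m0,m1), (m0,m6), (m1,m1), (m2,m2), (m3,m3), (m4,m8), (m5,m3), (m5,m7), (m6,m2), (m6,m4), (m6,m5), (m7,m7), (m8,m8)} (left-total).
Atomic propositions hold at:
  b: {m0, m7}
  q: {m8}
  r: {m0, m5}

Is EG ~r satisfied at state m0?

No

Sat(~r) = {m1, m2, m3, m4, m6, m7, m8}
EG ~r: greatest fixpoint, start Z0 = {m1, m2, m3, m4, m6, m7, m8}, keep only states in Sat with some successor in Z. Already a fixed point.
Sat(EG ~r) = {m1, m2, m3, m4, m6, m7, m8}
m0 ∉ Sat(EG ~r) = {m1, m2, m3, m4, m6, m7, m8}, so the formula does not hold at m0.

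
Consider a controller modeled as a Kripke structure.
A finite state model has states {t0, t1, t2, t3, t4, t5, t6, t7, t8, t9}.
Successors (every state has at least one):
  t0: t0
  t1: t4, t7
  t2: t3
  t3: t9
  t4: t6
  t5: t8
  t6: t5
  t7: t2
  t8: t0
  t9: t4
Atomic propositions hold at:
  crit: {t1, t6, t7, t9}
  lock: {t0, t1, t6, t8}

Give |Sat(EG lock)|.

EG lock: greatest fixpoint, start Z0 = {t0, t1, t6, t8}, keep only states in Sat with some successor in Z. Z1 = {t0, t8}; fixed.
Sat(EG lock) = {t0, t8}
|Sat(EG lock)| = |{t0, t8}| = 2.

2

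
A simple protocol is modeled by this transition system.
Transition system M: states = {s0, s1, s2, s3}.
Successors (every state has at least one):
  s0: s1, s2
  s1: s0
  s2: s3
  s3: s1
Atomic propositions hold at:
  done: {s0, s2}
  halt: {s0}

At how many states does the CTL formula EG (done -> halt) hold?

Sat(done -> halt) = {s0, s1, s3}
EG (done -> halt): greatest fixpoint, start Z0 = {s0, s1, s3}, keep only states in Sat with some successor in Z. Already a fixed point.
Sat(EG (done -> halt)) = {s0, s1, s3}
|Sat(EG (done -> halt))| = |{s0, s1, s3}| = 3.

3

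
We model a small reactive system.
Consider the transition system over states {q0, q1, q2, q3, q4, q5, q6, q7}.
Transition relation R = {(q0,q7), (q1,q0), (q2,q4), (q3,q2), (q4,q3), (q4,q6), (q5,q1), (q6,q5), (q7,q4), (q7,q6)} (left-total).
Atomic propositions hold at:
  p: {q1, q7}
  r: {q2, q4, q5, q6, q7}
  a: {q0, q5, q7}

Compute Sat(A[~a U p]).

{q1, q7}

Sat(~a) = {q1, q2, q3, q4, q6}
A[~a U p]: least fixpoint, start Z0 = Sat(p) = {q1, q7}, add states in Sat(~a) with every successor in Z. Already a fixed point.
Sat(A[~a U p]) = {q1, q7}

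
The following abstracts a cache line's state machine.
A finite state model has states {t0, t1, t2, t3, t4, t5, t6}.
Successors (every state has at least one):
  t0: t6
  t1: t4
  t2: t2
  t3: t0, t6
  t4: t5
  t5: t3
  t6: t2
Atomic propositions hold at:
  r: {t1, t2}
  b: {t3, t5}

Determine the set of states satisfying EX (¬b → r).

{t2, t4, t5, t6}

Sat(¬b) = {t0, t1, t2, t4, t6}
Sat(¬b → r) = {t1, t2, t3, t5}
Sat(EX (¬b → r)) = {s : some successor in {t1, t2, t3, t5}} = {t2, t4, t5, t6}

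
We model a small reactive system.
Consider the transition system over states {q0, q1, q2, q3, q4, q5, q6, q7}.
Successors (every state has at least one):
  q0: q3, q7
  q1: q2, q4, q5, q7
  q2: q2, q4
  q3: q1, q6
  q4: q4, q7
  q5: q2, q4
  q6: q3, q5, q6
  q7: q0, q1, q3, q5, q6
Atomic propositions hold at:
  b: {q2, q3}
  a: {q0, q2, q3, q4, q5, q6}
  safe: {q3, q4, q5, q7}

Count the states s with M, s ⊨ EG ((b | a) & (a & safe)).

2

Sat(b | a) = {q0, q2, q3, q4, q5, q6}
Sat(a & safe) = {q3, q4, q5}
Sat((b | a) & (a & safe)) = {q3, q4, q5}
EG ((b | a) & (a & safe)): greatest fixpoint, start Z0 = {q3, q4, q5}, keep only states in Sat with some successor in Z. Z1 = {q4, q5}; fixed.
Sat(EG ((b | a) & (a & safe))) = {q4, q5}
|Sat(EG ((b | a) & (a & safe)))| = |{q4, q5}| = 2.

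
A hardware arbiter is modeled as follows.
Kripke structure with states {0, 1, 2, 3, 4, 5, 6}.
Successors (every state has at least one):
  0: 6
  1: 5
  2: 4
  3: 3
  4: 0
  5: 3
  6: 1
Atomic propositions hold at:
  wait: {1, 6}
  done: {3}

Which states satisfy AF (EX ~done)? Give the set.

{0, 1, 2, 4, 6}

Sat(~done) = {0, 1, 2, 4, 5, 6}
Sat(EX ~done) = {s : some successor in {0, 1, 2, 4, 5, 6}} = {0, 1, 2, 4, 6}
AF (EX ~done): least fixpoint, start Z0 = {0, 1, 2, 4, 6}, add states with every successor in Z. Already a fixed point.
Sat(AF (EX ~done)) = {0, 1, 2, 4, 6}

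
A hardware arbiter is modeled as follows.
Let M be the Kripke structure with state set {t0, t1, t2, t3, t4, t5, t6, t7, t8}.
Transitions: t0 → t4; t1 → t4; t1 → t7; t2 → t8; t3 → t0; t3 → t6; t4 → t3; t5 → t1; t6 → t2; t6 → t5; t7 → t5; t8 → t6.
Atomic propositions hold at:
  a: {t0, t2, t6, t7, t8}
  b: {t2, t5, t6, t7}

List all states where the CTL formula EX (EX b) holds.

Sat(EX b) = {s : some successor in {t2, t5, t6, t7}} = {t1, t3, t6, t7, t8}
Sat(EX (EX b)) = {s : some successor in {t1, t3, t6, t7, t8}} = {t1, t2, t3, t4, t5, t8}

{t1, t2, t3, t4, t5, t8}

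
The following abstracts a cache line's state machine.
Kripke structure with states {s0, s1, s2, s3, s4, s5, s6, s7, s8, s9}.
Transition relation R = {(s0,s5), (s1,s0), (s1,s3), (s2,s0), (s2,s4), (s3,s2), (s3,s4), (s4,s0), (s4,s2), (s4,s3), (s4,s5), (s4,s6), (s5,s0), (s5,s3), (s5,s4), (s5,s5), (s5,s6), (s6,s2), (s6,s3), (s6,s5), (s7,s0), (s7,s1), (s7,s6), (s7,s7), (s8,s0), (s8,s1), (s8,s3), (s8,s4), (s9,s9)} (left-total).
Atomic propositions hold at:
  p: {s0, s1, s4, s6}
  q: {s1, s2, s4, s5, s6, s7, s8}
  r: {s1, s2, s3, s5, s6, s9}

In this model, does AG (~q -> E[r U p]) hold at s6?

Yes

Sat(~q) = {s0, s3, s9}
E[r U p]: least fixpoint, start Z0 = Sat(p) = {s0, s1, s4, s6}, add states in Sat(r) with some successor in Z. Z1 = {s0, s1, s2, s3, s4, s5, s6}; fixed.
Sat(E[r U p]) = {s0, s1, s2, s3, s4, s5, s6}
Sat(~q -> E[r U p]) = {s0, s1, s2, s3, s4, s5, s6, s7, s8}
AG (~q -> E[r U p]): greatest fixpoint, start Z0 = {s0, s1, s2, s3, s4, s5, s6, s7, s8}, keep only states in Sat with every successor in Z. Already a fixed point.
Sat(AG (~q -> E[r U p])) = {s0, s1, s2, s3, s4, s5, s6, s7, s8}
s6 ∈ Sat(AG (~q -> E[r U p])) = {s0, s1, s2, s3, s4, s5, s6, s7, s8}, so the formula holds at s6.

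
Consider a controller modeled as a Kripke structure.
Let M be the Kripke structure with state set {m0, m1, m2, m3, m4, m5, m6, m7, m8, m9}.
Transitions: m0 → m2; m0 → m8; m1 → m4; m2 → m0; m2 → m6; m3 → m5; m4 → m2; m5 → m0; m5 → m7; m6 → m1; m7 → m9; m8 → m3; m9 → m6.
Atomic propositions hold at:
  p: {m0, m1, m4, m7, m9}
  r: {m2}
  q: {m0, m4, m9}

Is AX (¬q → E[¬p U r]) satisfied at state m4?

Yes

Sat(¬q) = {m1, m2, m3, m5, m6, m7, m8}
Sat(¬p) = {m2, m3, m5, m6, m8}
E[¬p U r]: least fixpoint, start Z0 = Sat(r) = {m2}, add states in Sat(¬p) with some successor in Z. Already a fixed point.
Sat(E[¬p U r]) = {m2}
Sat(¬q → E[¬p U r]) = {m0, m2, m4, m9}
Sat(AX (¬q → E[¬p U r])) = {s : every successor in {m0, m2, m4, m9}} = {m1, m4, m7}
m4 ∈ Sat(AX (¬q → E[¬p U r])) = {m1, m4, m7}, so the formula holds at m4.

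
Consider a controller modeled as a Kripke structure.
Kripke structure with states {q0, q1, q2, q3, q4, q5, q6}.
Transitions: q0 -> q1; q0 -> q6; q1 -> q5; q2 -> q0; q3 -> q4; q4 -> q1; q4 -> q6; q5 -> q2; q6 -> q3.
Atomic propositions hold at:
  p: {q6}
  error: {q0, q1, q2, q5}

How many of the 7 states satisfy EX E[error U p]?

5

E[error U p]: least fixpoint, start Z0 = Sat(p) = {q6}, add states in Sat(error) with some successor in Z. Z1 = {q0, q6}; Z2 = {q0, q2, q6}; Z3 = {q0, q2, q5, q6}; Z4 = {q0, q1, q2, q5, q6}; fixed.
Sat(E[error U p]) = {q0, q1, q2, q5, q6}
Sat(EX E[error U p]) = {s : some successor in {q0, q1, q2, q5, q6}} = {q0, q1, q2, q4, q5}
|Sat(EX E[error U p])| = |{q0, q1, q2, q4, q5}| = 5.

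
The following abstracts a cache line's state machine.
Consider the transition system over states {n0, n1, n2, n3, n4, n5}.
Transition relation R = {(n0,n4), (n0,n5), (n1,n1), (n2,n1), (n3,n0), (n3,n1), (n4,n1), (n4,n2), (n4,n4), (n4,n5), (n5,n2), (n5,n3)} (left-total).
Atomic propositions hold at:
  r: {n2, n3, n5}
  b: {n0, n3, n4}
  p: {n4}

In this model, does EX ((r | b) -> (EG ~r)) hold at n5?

Sat(r | b) = {n0, n2, n3, n4, n5}
Sat(~r) = {n0, n1, n4}
EG ~r: greatest fixpoint, start Z0 = {n0, n1, n4}, keep only states in Sat with some successor in Z. Already a fixed point.
Sat(EG ~r) = {n0, n1, n4}
Sat((r | b) -> (EG ~r)) = {n0, n1, n4}
Sat(EX ((r | b) -> (EG ~r))) = {s : some successor in {n0, n1, n4}} = {n0, n1, n2, n3, n4}
n5 ∉ Sat(EX ((r | b) -> (EG ~r))) = {n0, n1, n2, n3, n4}, so the formula does not hold at n5.

No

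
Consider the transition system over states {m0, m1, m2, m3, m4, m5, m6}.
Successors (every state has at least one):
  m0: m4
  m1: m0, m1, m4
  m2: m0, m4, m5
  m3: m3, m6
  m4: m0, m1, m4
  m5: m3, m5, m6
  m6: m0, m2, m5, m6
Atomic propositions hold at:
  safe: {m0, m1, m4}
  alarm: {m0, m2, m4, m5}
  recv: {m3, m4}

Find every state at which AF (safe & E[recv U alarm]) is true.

E[recv U alarm]: least fixpoint, start Z0 = Sat(alarm) = {m0, m2, m4, m5}, add states in Sat(recv) with some successor in Z. Already a fixed point.
Sat(E[recv U alarm]) = {m0, m2, m4, m5}
Sat(safe & E[recv U alarm]) = {m0, m4}
AF (safe & E[recv U alarm]): least fixpoint, start Z0 = {m0, m4}, add states with every successor in Z. Already a fixed point.
Sat(AF (safe & E[recv U alarm])) = {m0, m4}

{m0, m4}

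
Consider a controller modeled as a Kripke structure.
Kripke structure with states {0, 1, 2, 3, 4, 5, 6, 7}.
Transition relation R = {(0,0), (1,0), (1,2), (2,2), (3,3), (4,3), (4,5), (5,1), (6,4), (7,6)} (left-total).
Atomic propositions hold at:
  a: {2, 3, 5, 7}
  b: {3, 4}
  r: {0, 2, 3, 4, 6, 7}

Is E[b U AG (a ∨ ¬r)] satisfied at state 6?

No

Sat(¬r) = {1, 5}
Sat(a ∨ ¬r) = {1, 2, 3, 5, 7}
AG (a ∨ ¬r): greatest fixpoint, start Z0 = {1, 2, 3, 5, 7}, keep only states in Sat with every successor in Z. Z1 = {2, 3, 5}; Z2 = {2, 3}; fixed.
Sat(AG (a ∨ ¬r)) = {2, 3}
E[b U AG (a ∨ ¬r)]: least fixpoint, start Z0 = Sat(AG (a ∨ ¬r)) = {2, 3}, add states in Sat(b) with some successor in Z. Z1 = {2, 3, 4}; fixed.
Sat(E[b U AG (a ∨ ¬r)]) = {2, 3, 4}
6 ∉ Sat(E[b U AG (a ∨ ¬r)]) = {2, 3, 4}, so the formula does not hold at 6.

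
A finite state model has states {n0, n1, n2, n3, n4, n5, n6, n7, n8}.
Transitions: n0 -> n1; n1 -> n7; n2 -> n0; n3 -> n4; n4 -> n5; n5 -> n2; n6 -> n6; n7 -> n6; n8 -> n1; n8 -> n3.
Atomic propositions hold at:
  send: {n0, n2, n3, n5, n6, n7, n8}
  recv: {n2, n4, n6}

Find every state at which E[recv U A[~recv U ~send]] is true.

Sat(~recv) = {n0, n1, n3, n5, n7, n8}
Sat(~send) = {n1, n4}
A[~recv U ~send]: least fixpoint, start Z0 = Sat(~send) = {n1, n4}, add states in Sat(~recv) with every successor in Z. Z1 = {n0, n1, n3, n4}; Z2 = {n0, n1, n3, n4, n8}; fixed.
Sat(A[~recv U ~send]) = {n0, n1, n3, n4, n8}
E[recv U A[~recv U ~send]]: least fixpoint, start Z0 = Sat(A[~recv U ~send]) = {n0, n1, n3, n4, n8}, add states in Sat(recv) with some successor in Z. Z1 = {n0, n1, n2, n3, n4, n8}; fixed.
Sat(E[recv U A[~recv U ~send]]) = {n0, n1, n2, n3, n4, n8}

{n0, n1, n2, n3, n4, n8}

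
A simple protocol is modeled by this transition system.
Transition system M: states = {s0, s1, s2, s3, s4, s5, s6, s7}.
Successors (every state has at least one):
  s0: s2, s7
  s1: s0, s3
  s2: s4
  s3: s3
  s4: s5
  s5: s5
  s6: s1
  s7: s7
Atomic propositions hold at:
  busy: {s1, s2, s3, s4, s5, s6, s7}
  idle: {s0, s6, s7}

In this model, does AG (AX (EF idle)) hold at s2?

EF idle: least fixpoint, start Z0 = {s0, s6, s7}, add states with some successor in Z. Z1 = {s0, s1, s6, s7}; fixed.
Sat(EF idle) = {s0, s1, s6, s7}
Sat(AX (EF idle)) = {s : every successor in {s0, s1, s6, s7}} = {s6, s7}
AG (AX (EF idle)): greatest fixpoint, start Z0 = {s6, s7}, keep only states in Sat with every successor in Z. Z1 = {s7}; fixed.
Sat(AG (AX (EF idle))) = {s7}
s2 ∉ Sat(AG (AX (EF idle))) = {s7}, so the formula does not hold at s2.

No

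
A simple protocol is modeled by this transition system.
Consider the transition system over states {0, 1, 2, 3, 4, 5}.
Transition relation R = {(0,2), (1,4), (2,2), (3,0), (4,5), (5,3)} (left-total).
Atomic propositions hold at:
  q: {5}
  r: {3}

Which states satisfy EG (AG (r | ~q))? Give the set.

Sat(~q) = {0, 1, 2, 3, 4}
Sat(r | ~q) = {0, 1, 2, 3, 4}
AG (r | ~q): greatest fixpoint, start Z0 = {0, 1, 2, 3, 4}, keep only states in Sat with every successor in Z. Z1 = {0, 1, 2, 3}; Z2 = {0, 2, 3}; fixed.
Sat(AG (r | ~q)) = {0, 2, 3}
EG (AG (r | ~q)): greatest fixpoint, start Z0 = {0, 2, 3}, keep only states in Sat with some successor in Z. Already a fixed point.
Sat(EG (AG (r | ~q))) = {0, 2, 3}

{0, 2, 3}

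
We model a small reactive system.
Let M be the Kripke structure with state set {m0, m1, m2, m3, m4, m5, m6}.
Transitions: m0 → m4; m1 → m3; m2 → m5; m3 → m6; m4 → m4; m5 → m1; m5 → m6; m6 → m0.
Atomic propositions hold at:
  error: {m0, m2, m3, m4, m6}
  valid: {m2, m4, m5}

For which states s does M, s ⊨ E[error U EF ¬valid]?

Sat(¬valid) = {m0, m1, m3, m6}
EF ¬valid: least fixpoint, start Z0 = {m0, m1, m3, m6}, add states with some successor in Z. Z1 = {m0, m1, m3, m5, m6}; Z2 = {m0, m1, m2, m3, m5, m6}; fixed.
Sat(EF ¬valid) = {m0, m1, m2, m3, m5, m6}
E[error U EF ¬valid]: least fixpoint, start Z0 = Sat(EF ¬valid) = {m0, m1, m2, m3, m5, m6}, add states in Sat(error) with some successor in Z. Already a fixed point.
Sat(E[error U EF ¬valid]) = {m0, m1, m2, m3, m5, m6}

{m0, m1, m2, m3, m5, m6}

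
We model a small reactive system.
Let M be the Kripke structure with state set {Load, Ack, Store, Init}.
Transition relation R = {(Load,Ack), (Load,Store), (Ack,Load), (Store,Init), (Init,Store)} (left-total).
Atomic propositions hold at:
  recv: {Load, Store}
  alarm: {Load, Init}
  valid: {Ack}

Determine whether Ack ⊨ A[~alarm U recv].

Yes

Sat(~alarm) = {Ack, Store}
A[~alarm U recv]: least fixpoint, start Z0 = Sat(recv) = {Load, Store}, add states in Sat(~alarm) with every successor in Z. Z1 = {Load, Ack, Store}; fixed.
Sat(A[~alarm U recv]) = {Load, Ack, Store}
Ack ∈ Sat(A[~alarm U recv]) = {Load, Ack, Store}, so the formula holds at Ack.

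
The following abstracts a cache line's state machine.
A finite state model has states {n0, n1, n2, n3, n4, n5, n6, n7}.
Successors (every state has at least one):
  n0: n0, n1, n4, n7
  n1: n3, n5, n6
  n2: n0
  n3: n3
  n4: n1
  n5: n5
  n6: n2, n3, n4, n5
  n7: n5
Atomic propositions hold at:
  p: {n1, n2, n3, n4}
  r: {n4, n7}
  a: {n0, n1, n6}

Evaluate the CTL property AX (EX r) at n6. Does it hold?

Sat(EX r) = {s : some successor in {n4, n7}} = {n0, n6}
Sat(AX (EX r)) = {s : every successor in {n0, n6}} = {n2}
n6 ∉ Sat(AX (EX r)) = {n2}, so the formula does not hold at n6.

No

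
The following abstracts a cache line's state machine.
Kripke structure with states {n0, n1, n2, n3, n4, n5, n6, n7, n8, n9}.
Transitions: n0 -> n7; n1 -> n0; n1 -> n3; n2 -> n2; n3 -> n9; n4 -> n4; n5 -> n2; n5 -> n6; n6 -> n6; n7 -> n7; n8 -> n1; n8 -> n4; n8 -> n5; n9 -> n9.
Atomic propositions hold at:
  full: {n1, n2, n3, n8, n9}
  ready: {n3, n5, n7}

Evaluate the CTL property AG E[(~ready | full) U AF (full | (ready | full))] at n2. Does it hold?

Sat(~ready) = {n0, n1, n2, n4, n6, n8, n9}
Sat(~ready | full) = {n0, n1, n2, n3, n4, n6, n8, n9}
Sat(ready | full) = {n1, n2, n3, n5, n7, n8, n9}
Sat(full | (ready | full)) = {n1, n2, n3, n5, n7, n8, n9}
AF (full | (ready | full)): least fixpoint, start Z0 = {n1, n2, n3, n5, n7, n8, n9}, add states with every successor in Z. Z1 = {n0, n1, n2, n3, n5, n7, n8, n9}; fixed.
Sat(AF (full | (ready | full))) = {n0, n1, n2, n3, n5, n7, n8, n9}
E[(~ready | full) U AF (full | (ready | full))]: least fixpoint, start Z0 = Sat(AF (full | (ready | full))) = {n0, n1, n2, n3, n5, n7, n8, n9}, add states in Sat(~ready | full) with some successor in Z. Already a fixed point.
Sat(E[(~ready | full) U AF (full | (ready | full))]) = {n0, n1, n2, n3, n5, n7, n8, n9}
AG E[(~ready | full) U AF (full | (ready | full))]: greatest fixpoint, start Z0 = {n0, n1, n2, n3, n5, n7, n8, n9}, keep only states in Sat with every successor in Z. Z1 = {n0, n1, n2, n3, n7, n9}; fixed.
Sat(AG E[(~ready | full) U AF (full | (ready | full))]) = {n0, n1, n2, n3, n7, n9}
n2 ∈ Sat(AG E[(~ready | full) U AF (full | (ready | full))]) = {n0, n1, n2, n3, n7, n9}, so the formula holds at n2.

Yes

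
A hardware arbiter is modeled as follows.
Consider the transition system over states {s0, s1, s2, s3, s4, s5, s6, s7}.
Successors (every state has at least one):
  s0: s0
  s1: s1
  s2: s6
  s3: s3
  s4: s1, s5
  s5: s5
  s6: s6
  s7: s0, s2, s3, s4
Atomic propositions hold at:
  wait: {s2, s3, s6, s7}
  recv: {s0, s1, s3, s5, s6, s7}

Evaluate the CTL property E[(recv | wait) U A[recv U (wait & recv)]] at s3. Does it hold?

Sat(recv | wait) = {s0, s1, s2, s3, s5, s6, s7}
Sat(wait & recv) = {s3, s6, s7}
A[recv U (wait & recv)]: least fixpoint, start Z0 = Sat((wait & recv)) = {s3, s6, s7}, add states in Sat(recv) with every successor in Z. Already a fixed point.
Sat(A[recv U (wait & recv)]) = {s3, s6, s7}
E[(recv | wait) U A[recv U (wait & recv)]]: least fixpoint, start Z0 = Sat(A[recv U (wait & recv)]) = {s3, s6, s7}, add states in Sat(recv | wait) with some successor in Z. Z1 = {s2, s3, s6, s7}; fixed.
Sat(E[(recv | wait) U A[recv U (wait & recv)]]) = {s2, s3, s6, s7}
s3 ∈ Sat(E[(recv | wait) U A[recv U (wait & recv)]]) = {s2, s3, s6, s7}, so the formula holds at s3.

Yes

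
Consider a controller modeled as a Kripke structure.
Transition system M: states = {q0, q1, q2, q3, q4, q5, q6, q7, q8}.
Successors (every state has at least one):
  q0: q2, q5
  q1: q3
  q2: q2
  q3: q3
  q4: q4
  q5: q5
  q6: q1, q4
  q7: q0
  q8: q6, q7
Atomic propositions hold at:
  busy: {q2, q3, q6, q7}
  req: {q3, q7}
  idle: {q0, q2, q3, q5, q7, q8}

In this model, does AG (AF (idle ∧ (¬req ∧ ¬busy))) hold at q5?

Sat(¬req) = {q0, q1, q2, q4, q5, q6, q8}
Sat(¬busy) = {q0, q1, q4, q5, q8}
Sat(¬req ∧ ¬busy) = {q0, q1, q4, q5, q8}
Sat(idle ∧ (¬req ∧ ¬busy)) = {q0, q5, q8}
AF (idle ∧ (¬req ∧ ¬busy)): least fixpoint, start Z0 = {q0, q5, q8}, add states with every successor in Z. Z1 = {q0, q5, q7, q8}; fixed.
Sat(AF (idle ∧ (¬req ∧ ¬busy))) = {q0, q5, q7, q8}
AG (AF (idle ∧ (¬req ∧ ¬busy))): greatest fixpoint, start Z0 = {q0, q5, q7, q8}, keep only states in Sat with every successor in Z. Z1 = {q5, q7}; Z2 = {q5}; fixed.
Sat(AG (AF (idle ∧ (¬req ∧ ¬busy)))) = {q5}
q5 ∈ Sat(AG (AF (idle ∧ (¬req ∧ ¬busy)))) = {q5}, so the formula holds at q5.

Yes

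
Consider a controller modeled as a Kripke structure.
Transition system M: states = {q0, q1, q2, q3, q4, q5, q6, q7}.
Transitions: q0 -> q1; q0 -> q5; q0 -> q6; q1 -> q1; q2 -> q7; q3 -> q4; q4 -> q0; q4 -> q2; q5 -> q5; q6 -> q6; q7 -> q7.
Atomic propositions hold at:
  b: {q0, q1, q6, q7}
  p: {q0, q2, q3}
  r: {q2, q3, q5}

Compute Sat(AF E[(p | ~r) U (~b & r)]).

{q0, q2, q3, q4, q5}

Sat(~r) = {q0, q1, q4, q6, q7}
Sat(p | ~r) = {q0, q1, q2, q3, q4, q6, q7}
Sat(~b) = {q2, q3, q4, q5}
Sat(~b & r) = {q2, q3, q5}
E[(p | ~r) U (~b & r)]: least fixpoint, start Z0 = Sat((~b & r)) = {q2, q3, q5}, add states in Sat(p | ~r) with some successor in Z. Z1 = {q0, q2, q3, q4, q5}; fixed.
Sat(E[(p | ~r) U (~b & r)]) = {q0, q2, q3, q4, q5}
AF E[(p | ~r) U (~b & r)]: least fixpoint, start Z0 = {q0, q2, q3, q4, q5}, add states with every successor in Z. Already a fixed point.
Sat(AF E[(p | ~r) U (~b & r)]) = {q0, q2, q3, q4, q5}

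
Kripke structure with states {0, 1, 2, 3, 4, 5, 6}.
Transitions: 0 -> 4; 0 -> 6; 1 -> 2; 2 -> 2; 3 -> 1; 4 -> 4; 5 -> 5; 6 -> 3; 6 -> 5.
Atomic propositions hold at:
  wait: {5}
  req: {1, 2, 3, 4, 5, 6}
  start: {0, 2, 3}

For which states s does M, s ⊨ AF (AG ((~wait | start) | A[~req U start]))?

Sat(~wait) = {0, 1, 2, 3, 4, 6}
Sat(~wait | start) = {0, 1, 2, 3, 4, 6}
Sat(~req) = {0}
A[~req U start]: least fixpoint, start Z0 = Sat(start) = {0, 2, 3}, add states in Sat(~req) with every successor in Z. Already a fixed point.
Sat(A[~req U start]) = {0, 2, 3}
Sat((~wait | start) | A[~req U start]) = {0, 1, 2, 3, 4, 6}
AG ((~wait | start) | A[~req U start]): greatest fixpoint, start Z0 = {0, 1, 2, 3, 4, 6}, keep only states in Sat with every successor in Z. Z1 = {0, 1, 2, 3, 4}; Z2 = {1, 2, 3, 4}; fixed.
Sat(AG ((~wait | start) | A[~req U start])) = {1, 2, 3, 4}
AF (AG ((~wait | start) | A[~req U start])): least fixpoint, start Z0 = {1, 2, 3, 4}, add states with every successor in Z. Already a fixed point.
Sat(AF (AG ((~wait | start) | A[~req U start]))) = {1, 2, 3, 4}

{1, 2, 3, 4}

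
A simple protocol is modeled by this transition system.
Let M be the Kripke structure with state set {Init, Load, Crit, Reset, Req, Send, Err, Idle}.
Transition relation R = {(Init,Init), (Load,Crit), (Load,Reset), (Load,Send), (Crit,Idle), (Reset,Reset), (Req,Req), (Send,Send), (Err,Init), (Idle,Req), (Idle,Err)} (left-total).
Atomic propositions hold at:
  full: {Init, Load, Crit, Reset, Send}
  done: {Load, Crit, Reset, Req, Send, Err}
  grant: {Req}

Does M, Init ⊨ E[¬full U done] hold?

No

Sat(¬full) = {Req, Err, Idle}
E[¬full U done]: least fixpoint, start Z0 = Sat(done) = {Load, Crit, Reset, Req, Send, Err}, add states in Sat(¬full) with some successor in Z. Z1 = {Load, Crit, Reset, Req, Send, Err, Idle}; fixed.
Sat(E[¬full U done]) = {Load, Crit, Reset, Req, Send, Err, Idle}
Init ∉ Sat(E[¬full U done]) = {Load, Crit, Reset, Req, Send, Err, Idle}, so the formula does not hold at Init.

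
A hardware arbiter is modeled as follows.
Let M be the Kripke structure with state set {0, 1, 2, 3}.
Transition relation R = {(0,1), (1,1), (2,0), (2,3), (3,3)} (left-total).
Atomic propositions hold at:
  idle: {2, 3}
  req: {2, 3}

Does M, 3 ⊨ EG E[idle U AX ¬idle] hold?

No

Sat(¬idle) = {0, 1}
Sat(AX ¬idle) = {s : every successor in {0, 1}} = {0, 1}
E[idle U AX ¬idle]: least fixpoint, start Z0 = Sat(AX ¬idle) = {0, 1}, add states in Sat(idle) with some successor in Z. Z1 = {0, 1, 2}; fixed.
Sat(E[idle U AX ¬idle]) = {0, 1, 2}
EG E[idle U AX ¬idle]: greatest fixpoint, start Z0 = {0, 1, 2}, keep only states in Sat with some successor in Z. Already a fixed point.
Sat(EG E[idle U AX ¬idle]) = {0, 1, 2}
3 ∉ Sat(EG E[idle U AX ¬idle]) = {0, 1, 2}, so the formula does not hold at 3.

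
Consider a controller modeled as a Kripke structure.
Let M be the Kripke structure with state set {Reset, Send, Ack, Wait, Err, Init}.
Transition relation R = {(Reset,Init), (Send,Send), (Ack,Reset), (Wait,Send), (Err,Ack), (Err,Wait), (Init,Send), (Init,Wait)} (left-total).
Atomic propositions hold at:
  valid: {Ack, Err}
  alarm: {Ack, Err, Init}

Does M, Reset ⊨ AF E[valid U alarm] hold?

E[valid U alarm]: least fixpoint, start Z0 = Sat(alarm) = {Ack, Err, Init}, add states in Sat(valid) with some successor in Z. Already a fixed point.
Sat(E[valid U alarm]) = {Ack, Err, Init}
AF E[valid U alarm]: least fixpoint, start Z0 = {Ack, Err, Init}, add states with every successor in Z. Z1 = {Reset, Ack, Err, Init}; fixed.
Sat(AF E[valid U alarm]) = {Reset, Ack, Err, Init}
Reset ∈ Sat(AF E[valid U alarm]) = {Reset, Ack, Err, Init}, so the formula holds at Reset.

Yes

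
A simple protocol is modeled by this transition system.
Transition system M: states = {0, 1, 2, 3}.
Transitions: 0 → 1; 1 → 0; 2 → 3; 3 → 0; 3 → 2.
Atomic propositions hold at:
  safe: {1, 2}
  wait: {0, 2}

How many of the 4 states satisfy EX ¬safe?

Sat(¬safe) = {0, 3}
Sat(EX ¬safe) = {s : some successor in {0, 3}} = {1, 2, 3}
|Sat(EX ¬safe)| = |{1, 2, 3}| = 3.

3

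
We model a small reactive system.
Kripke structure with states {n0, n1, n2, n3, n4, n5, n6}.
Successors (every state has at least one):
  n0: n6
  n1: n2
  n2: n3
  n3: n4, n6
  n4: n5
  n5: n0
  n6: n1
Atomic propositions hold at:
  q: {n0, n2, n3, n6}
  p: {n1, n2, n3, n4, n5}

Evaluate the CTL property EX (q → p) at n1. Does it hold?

Yes

Sat(q → p) = {n1, n2, n3, n4, n5}
Sat(EX (q → p)) = {s : some successor in {n1, n2, n3, n4, n5}} = {n1, n2, n3, n4, n6}
n1 ∈ Sat(EX (q → p)) = {n1, n2, n3, n4, n6}, so the formula holds at n1.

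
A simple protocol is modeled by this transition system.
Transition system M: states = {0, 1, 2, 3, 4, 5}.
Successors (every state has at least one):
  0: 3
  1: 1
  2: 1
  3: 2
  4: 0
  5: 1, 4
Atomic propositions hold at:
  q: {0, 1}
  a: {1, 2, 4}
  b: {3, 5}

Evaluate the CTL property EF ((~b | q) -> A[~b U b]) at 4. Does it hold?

Sat(~b) = {0, 1, 2, 4}
Sat(~b | q) = {0, 1, 2, 4}
A[~b U b]: least fixpoint, start Z0 = Sat(b) = {3, 5}, add states in Sat(~b) with every successor in Z. Z1 = {0, 3, 5}; Z2 = {0, 3, 4, 5}; fixed.
Sat(A[~b U b]) = {0, 3, 4, 5}
Sat((~b | q) -> A[~b U b]) = {0, 3, 4, 5}
EF ((~b | q) -> A[~b U b]): least fixpoint, start Z0 = {0, 3, 4, 5}, add states with some successor in Z. Already a fixed point.
Sat(EF ((~b | q) -> A[~b U b])) = {0, 3, 4, 5}
4 ∈ Sat(EF ((~b | q) -> A[~b U b])) = {0, 3, 4, 5}, so the formula holds at 4.

Yes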